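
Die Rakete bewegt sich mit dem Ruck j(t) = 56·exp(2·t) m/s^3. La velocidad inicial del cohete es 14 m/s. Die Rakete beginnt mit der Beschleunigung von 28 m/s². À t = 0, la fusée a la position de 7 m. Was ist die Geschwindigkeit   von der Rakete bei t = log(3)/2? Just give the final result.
Die Geschwindigkeit bei t = log(3)/2 ist v = 42.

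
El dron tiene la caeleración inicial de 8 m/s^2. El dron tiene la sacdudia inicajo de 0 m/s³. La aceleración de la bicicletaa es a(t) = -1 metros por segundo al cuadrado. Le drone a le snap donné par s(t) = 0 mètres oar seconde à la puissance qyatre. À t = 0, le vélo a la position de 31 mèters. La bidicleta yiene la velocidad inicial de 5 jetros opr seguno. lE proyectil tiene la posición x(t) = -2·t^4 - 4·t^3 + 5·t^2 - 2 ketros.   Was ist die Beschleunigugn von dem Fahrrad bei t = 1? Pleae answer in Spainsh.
De la ecuación de la aceleración a(t) = -1, sustituimos t = 1 para obtener a = -1.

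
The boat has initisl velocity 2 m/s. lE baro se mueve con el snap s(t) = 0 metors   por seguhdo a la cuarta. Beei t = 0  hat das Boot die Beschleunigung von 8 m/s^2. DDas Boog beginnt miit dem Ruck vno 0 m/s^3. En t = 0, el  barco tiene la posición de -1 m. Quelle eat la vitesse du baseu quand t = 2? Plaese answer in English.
To solve this, we need to take 3 integrals of our snap equation s(t) = 0. The integral of snap, with j(0) = 0, gives jerk: j(t) = 0. The integral of jerk is acceleration. Using a(0) = 8, we get a(t) = 8. Integrating acceleration and using the initial condition v(0) = 2, we get v(t) = 8·t + 2. Using v(t) = 8·t + 2 and substituting t = 2, we find v = 18.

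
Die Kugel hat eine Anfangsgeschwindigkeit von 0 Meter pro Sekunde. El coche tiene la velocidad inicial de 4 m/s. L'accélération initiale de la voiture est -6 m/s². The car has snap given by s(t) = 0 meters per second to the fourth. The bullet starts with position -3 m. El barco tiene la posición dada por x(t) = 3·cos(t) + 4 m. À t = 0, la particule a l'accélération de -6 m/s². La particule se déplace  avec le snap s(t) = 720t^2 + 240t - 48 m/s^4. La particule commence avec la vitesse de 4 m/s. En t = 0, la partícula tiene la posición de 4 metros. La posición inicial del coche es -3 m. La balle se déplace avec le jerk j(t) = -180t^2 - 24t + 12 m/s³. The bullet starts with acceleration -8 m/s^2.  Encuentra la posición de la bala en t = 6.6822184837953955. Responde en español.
Debemos encontrar la integral de nuestra ecuación de la sacudida j(t) = -180·t^2 - 24·t + 12 3 veces. La antiderivada de la sacudida, con a(0) = -8, da la aceleración: a(t) = -60·t^3 - 12·t^2 + 12·t - 8. Integrando la aceleración y usando la condición inicial v(0) = 0, obtenemos v(t) = t·(-15·t^3 - 4·t^2 + 6·t - 8). La antiderivada de la velocidad, con x(0) = -3, da la posición: x(t) = -3·t^5 - t^4 + 2·t^3 - 4·t^2 - 3. De la ecuación de la posición x(t) = -3·t^5 - t^4 + 2·t^3 - 4·t^2 - 3, sustituimos t = 6.6822184837953955 para obtener x = -41547.7860710882.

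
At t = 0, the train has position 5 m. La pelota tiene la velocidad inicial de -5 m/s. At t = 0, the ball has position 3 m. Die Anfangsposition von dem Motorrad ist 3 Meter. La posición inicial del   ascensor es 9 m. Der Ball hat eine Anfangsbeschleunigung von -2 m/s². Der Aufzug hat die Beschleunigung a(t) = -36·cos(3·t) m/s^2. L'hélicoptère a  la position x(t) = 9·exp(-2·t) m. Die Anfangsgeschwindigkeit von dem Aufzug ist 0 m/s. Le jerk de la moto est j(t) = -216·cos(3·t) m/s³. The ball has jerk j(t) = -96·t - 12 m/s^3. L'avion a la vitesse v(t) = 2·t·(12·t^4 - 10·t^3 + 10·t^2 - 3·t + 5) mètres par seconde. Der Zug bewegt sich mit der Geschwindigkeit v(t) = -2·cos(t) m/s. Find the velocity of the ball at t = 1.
We need to integrate our jerk equation j(t) = -96·t - 12 2 times. Integrating jerk and using the initial condition a(0) = -2, we get a(t) = -48·t^2 - 12·t - 2. Taking ∫a(t)dt and applying v(0) = -5, we find v(t) = -16·t^3 - 6·t^2 - 2·t - 5. We have velocity v(t) = -16·t^3 - 6·t^2 - 2·t - 5. Substituting t = 1: v(1) = -29.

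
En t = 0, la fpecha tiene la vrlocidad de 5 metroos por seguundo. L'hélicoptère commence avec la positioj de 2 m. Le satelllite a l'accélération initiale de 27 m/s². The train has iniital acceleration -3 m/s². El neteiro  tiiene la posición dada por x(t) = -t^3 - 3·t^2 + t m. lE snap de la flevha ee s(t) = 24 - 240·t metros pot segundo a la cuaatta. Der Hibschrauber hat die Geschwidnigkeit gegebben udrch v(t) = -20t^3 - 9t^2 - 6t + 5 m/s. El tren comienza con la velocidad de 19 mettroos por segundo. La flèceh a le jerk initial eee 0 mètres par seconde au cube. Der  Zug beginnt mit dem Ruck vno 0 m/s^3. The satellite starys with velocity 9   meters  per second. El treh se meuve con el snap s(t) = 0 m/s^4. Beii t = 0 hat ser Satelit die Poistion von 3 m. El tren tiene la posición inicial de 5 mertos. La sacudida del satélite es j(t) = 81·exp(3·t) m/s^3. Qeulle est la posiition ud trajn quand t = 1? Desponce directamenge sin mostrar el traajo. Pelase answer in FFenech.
La réponse est 45/2.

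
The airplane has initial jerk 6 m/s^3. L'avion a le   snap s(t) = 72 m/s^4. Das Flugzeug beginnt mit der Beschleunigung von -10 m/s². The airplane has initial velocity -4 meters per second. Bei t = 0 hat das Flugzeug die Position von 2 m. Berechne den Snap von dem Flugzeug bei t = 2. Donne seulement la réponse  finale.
Die Antwort ist 72.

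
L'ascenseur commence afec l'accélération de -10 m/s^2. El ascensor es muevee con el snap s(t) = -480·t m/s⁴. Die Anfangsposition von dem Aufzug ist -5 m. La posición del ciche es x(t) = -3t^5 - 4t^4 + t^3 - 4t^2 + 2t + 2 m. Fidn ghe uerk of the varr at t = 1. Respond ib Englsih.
We must differentiate our position equation x(t) = -3·t^5 - 4·t^4 + t^3 - 4·t^2 + 2·t + 2 3 times. Taking d/dt of x(t), we find v(t) = -15·t^4 - 16·t^3 + 3·t^2 - 8·t + 2. The derivative of velocity gives acceleration: a(t) = -60·t^3 - 48·t^2 + 6·t - 8. Taking d/dt of a(t), we find j(t) = -180·t^2 - 96·t + 6. From the given jerk equation j(t) = -180·t^2 - 96·t + 6, we substitute t = 1 to get j = -270.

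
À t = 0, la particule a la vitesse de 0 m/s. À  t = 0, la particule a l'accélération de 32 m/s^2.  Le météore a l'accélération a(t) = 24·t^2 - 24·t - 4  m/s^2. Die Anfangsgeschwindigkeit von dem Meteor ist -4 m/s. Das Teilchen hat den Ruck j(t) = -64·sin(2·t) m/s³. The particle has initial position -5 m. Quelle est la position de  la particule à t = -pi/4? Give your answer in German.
Um dies zu lösen, müssen wir 3 Stammfunktionen unserer Gleichung für den Ruck j(t) = -64·sin(2·t) finden. Das Integral von dem Ruck ist die Beschleunigung. Mit a(0) = 32 erhalten wir a(t) = 32·cos(2·t). Durch Integration von der Beschleunigung und Verwendung der Anfangsbedingung v(0) = 0, erhalten wir v(t) = 16·sin(2·t). Die Stammfunktion von der Geschwindigkeit, mit x(0) = -5, ergibt die Position: x(t) = 3 - 8·cos(2·t). Aus der Gleichung für die Position x(t) = 3 - 8·cos(2·t), setzen wir t = -pi/4 ein und erhalten x = 3.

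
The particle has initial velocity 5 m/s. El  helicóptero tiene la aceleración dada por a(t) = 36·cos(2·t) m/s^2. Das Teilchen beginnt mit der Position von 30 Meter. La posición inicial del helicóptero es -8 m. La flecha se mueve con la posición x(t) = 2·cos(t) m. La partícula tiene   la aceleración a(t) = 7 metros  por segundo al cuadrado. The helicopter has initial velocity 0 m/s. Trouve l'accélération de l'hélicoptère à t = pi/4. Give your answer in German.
Mit a(t) = 36·cos(2·t) und Einsetzen von t = pi/4, finden wir a = 0.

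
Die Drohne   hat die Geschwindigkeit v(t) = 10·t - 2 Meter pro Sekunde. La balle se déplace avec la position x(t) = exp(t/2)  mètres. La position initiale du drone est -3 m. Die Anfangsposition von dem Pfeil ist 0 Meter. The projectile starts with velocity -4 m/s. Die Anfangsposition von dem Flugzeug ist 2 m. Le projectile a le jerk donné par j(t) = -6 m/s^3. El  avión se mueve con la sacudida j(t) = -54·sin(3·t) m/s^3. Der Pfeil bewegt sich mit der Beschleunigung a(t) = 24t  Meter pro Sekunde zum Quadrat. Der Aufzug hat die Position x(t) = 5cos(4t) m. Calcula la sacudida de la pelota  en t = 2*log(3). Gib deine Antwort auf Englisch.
We must differentiate our position equation x(t) = exp(t/2) 3 times. The derivative of position gives velocity: v(t) = exp(t/2)/2. Differentiating velocity, we get acceleration: a(t) = exp(t/2)/4. Taking d/dt of a(t), we find j(t) = exp(t/2)/8. Using j(t) = exp(t/2)/8 and substituting t = 2*log(3), we find j = 3/8.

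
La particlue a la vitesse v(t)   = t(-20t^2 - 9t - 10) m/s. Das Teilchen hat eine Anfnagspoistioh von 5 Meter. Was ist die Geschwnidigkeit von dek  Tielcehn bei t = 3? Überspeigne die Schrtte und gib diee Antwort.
Die Geschwindigkeit bei t = 3 ist v = -651.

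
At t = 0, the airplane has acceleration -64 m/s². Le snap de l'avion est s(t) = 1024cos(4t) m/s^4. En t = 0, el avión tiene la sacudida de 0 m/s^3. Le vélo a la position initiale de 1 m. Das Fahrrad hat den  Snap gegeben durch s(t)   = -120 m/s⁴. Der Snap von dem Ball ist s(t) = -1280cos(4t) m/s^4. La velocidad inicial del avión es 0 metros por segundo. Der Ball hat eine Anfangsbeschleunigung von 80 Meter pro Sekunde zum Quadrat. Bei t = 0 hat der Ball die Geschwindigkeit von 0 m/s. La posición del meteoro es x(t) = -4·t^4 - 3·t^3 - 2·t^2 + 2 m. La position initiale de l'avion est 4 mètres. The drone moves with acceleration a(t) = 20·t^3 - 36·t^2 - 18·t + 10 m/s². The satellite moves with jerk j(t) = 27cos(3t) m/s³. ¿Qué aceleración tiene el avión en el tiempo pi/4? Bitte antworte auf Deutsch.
Um dies zu lösen, müssen wir 2 Stammfunktionen unserer Gleichung für den Snap s(t) = 1024·cos(4·t) finden. Durch Integration von dem Snap und Verwendung der Anfangsbedingung j(0) = 0, erhalten wir j(t) = 256·sin(4·t). Durch Integration von dem Ruck und Verwendung der Anfangsbedingung a(0) = -64, erhalten wir a(t) = -64·cos(4·t). Mit a(t) = -64·cos(4·t) und Einsetzen von t = pi/4, finden wir a = 64.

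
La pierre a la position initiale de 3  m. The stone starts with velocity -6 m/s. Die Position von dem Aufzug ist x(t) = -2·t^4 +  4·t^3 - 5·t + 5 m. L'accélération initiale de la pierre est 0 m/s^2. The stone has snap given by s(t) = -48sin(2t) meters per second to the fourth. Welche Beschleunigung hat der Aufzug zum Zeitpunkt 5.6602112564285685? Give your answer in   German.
Um dies zu lösen, müssen wir 2 Ableitungen unserer Gleichung für die Position x(t) = -2·t^4 + 4·t^3 - 5·t + 5 nehmen. Durch Ableiten von der Position erhalten wir die Geschwindigkeit: v(t) = -8·t^3 + 12·t^2 - 5. Mit d/dt von v(t) finden wir a(t) = -24·t^2 + 24·t. Aus der Gleichung für die Beschleunigung a(t) = -24·t^2 + 24·t, setzen wir t = 5.6602112564285685 ein und erhalten a = -633.066725063331.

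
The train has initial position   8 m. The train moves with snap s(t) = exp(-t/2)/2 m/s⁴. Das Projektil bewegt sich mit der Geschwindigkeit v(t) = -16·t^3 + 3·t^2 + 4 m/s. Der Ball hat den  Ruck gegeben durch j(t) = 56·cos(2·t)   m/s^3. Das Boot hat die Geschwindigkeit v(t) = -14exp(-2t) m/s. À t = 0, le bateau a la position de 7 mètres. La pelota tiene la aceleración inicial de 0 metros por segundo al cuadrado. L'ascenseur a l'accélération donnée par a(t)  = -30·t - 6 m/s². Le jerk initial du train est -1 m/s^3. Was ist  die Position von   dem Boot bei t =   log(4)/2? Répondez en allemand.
Ausgehend von der Geschwindigkeit v(t) = -14·exp(-2·t), nehmen wir 1 Integral. Mit ∫v(t)dt und Anwendung von x(0) = 7, finden wir x(t) = 7·exp(-2·t). Mit x(t) = 7·exp(-2·t) und Einsetzen von t = log(4)/2, finden wir x = 7/4.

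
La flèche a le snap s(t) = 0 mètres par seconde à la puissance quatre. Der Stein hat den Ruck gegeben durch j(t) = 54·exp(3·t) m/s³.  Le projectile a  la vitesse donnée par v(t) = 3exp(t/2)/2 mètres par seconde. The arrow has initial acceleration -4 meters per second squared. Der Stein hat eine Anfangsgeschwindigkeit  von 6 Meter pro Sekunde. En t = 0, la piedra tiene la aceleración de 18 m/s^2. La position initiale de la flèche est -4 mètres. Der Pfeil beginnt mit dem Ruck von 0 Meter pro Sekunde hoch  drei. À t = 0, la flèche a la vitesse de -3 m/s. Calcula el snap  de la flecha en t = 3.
Usando s(t) = 0 y sustituyendo t = 3, encontramos s = 0.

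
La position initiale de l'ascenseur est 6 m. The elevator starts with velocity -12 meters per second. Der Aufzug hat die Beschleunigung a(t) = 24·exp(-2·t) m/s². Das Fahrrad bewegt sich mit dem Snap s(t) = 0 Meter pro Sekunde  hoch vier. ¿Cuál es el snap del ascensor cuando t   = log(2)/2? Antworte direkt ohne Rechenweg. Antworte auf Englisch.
The snap at t = log(2)/2 is s = 48.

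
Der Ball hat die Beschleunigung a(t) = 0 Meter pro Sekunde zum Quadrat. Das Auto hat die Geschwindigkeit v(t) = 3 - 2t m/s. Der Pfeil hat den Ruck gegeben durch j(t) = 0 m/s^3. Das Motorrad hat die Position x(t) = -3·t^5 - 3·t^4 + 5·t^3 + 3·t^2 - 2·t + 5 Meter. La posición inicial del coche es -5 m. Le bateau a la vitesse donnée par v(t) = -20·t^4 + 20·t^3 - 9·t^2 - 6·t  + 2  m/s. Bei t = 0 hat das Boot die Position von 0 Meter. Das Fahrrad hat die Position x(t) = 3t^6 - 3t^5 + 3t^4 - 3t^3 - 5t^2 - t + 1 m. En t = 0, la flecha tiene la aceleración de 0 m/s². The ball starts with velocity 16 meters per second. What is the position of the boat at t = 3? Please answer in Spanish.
Partiendo de la velocidad v(t) = -20·t^4 + 20·t^3 - 9·t^2 - 6·t + 2, tomamos 1 integral. La antiderivada de la velocidad, con x(0) = 0, da la posición: x(t) = -4·t^5 + 5·t^4 - 3·t^3 - 3·t^2 + 2·t. De la ecuación de la posición x(t) = -4·t^5 + 5·t^4 - 3·t^3 - 3·t^2 + 2·t, sustituimos t = 3 para obtener x = -669.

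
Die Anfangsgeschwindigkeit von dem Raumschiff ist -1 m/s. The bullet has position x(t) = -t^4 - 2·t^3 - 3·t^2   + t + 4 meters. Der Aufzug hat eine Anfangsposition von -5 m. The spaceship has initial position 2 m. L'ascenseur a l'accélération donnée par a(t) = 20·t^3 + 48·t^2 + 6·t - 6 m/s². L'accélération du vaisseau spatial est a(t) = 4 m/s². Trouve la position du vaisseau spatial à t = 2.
Pour résoudre ceci, nous devons prendre 2 primitives de notre équation de l'accélération a(t) = 4. En prenant ∫a(t)dt et en appliquant v(0) = -1, nous trouvons v(t) = 4·t - 1. En prenant ∫v(t)dt et en appliquant x(0) = 2, nous trouvons x(t) = 2·t^2 - t + 2. En utilisant x(t) = 2·t^2 - t + 2 et en substituant t = 2, nous trouvons x = 8.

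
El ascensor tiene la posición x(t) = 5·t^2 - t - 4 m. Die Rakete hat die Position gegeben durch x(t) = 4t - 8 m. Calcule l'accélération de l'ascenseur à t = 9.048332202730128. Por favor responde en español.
Partiendo de la posición x(t) = 5·t^2 - t - 4, tomamos 2 derivadas. Tomando d/dt de x(t), encontramos v(t) = 10·t - 1. Derivando la velocidad, obtenemos la aceleración: a(t) = 10. De la ecuación de la aceleración a(t) = 10, sustituimos t = 9.048332202730128 para obtener a = 10.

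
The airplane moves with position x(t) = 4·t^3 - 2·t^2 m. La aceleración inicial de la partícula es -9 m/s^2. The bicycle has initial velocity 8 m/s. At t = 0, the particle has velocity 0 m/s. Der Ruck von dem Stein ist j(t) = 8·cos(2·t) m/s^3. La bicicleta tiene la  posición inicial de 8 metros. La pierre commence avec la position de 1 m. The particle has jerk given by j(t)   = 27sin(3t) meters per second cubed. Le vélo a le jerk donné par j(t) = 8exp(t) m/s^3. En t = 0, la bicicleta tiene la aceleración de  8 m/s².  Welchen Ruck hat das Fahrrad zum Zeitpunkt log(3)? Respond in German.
Mit j(t) = 8·exp(t) und Einsetzen von t = log(3), finden wir j = 24.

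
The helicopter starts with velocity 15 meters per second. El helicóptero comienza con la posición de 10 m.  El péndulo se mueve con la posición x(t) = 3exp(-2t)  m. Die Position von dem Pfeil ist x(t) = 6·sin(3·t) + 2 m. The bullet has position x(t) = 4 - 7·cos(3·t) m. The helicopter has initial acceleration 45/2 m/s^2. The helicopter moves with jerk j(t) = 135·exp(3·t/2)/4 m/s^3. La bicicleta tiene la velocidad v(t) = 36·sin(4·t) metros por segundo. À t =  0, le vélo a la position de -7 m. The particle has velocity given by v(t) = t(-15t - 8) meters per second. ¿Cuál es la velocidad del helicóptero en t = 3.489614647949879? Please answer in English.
To find the answer, we compute 2 integrals of j(t) = 135·exp(3·t/2)/4. The antiderivative of jerk, with a(0) = 45/2, gives acceleration: a(t) = 45·exp(3·t/2)/2. Taking ∫a(t)dt and applying v(0) = 15, we find v(t) = 15·exp(3·t/2). We have velocity v(t) = 15·exp(3·t/2). Substituting t = 3.489614647949879: v(3.489614647949879) = 2814.30937508780.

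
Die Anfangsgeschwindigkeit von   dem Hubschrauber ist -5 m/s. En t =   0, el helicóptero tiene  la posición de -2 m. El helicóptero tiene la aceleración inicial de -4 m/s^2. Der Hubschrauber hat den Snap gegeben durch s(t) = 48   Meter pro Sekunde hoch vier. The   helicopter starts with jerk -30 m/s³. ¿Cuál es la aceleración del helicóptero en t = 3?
Para resolver esto, necesitamos tomar 2 antiderivadas de nuestra ecuación del snap s(t) = 48. La antiderivada del snap es la sacudida. Usando j(0) = -30, obtenemos j(t) = 48·t - 30. Integrando la sacudida y usando la condición inicial a(0) = -4, obtenemos a(t) = 24·t^2 - 30·t - 4. Tenemos la aceleración a(t) = 24·t^2 - 30·t - 4. Sustituyendo t = 3: a(3) = 122.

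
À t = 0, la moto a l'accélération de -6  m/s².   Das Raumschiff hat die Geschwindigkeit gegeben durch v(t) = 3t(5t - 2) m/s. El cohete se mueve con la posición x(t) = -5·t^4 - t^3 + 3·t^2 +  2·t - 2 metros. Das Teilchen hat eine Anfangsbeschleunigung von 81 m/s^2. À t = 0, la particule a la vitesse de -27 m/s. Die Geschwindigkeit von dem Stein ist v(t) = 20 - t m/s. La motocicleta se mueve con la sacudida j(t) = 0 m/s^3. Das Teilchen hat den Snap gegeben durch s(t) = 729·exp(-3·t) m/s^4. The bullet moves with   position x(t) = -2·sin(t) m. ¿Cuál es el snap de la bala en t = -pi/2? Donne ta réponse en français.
Pour résoudre ceci, nous devons prendre 4 dérivées de notre équation de la position x(t) = -2·sin(t). La dérivée de la position donne la vitesse: v(t) = -2·cos(t). La dérivée de la vitesse donne l'accélération: a(t) = 2·sin(t). En dérivant l'accélération, nous obtenons le jerk: j(t) = 2·cos(t). La dérivée du jerk donne le snap: s(t) = -2·sin(t). Nous avons le snap s(t) = -2·sin(t). En substituant t = -pi/2: s(-pi/2) = 2.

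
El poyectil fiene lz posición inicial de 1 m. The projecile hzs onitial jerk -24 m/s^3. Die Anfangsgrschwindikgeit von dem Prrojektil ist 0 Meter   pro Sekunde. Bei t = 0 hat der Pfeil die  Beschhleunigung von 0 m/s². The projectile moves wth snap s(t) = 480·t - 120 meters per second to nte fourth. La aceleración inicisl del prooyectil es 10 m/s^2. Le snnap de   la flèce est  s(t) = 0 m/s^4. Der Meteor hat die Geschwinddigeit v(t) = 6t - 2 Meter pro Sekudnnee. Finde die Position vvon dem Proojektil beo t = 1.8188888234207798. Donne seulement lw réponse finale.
Die Position bei t = 1.8188888234207798 ist x = 18.3781120434842.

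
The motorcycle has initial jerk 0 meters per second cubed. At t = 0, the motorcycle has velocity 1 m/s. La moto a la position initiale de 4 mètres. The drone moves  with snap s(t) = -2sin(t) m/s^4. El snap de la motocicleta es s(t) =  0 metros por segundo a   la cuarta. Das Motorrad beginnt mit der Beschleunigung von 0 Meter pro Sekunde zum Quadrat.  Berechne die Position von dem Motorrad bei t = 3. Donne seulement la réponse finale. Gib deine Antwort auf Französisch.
À t = 3, x = 7.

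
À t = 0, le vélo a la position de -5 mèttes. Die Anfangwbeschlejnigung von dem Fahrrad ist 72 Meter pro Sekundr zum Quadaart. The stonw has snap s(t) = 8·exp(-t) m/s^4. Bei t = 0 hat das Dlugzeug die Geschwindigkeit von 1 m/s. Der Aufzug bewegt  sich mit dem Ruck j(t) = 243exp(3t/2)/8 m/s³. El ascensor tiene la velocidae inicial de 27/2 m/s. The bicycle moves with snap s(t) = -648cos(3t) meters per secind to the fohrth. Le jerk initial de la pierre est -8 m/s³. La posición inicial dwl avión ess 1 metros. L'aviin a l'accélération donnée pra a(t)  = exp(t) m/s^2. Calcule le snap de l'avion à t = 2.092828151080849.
En partant de l'accélération a(t) = exp(t), nous prenons 2 dérivées. En prenant d/dt de a(t), nous trouvons j(t) = exp(t). En dérivant le jerk, nous obtenons le snap: s(t) = exp(t). Nous avons le snap s(t) = exp(t). En substituant t = 2.092828151080849: s(2.092828151080849) = 8.10781288971683.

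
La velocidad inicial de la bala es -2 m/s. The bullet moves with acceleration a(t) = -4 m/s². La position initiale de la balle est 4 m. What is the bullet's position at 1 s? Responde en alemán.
Ausgehend von der Beschleunigung a(t) = -4, nehmen wir 2 Integrale. Durch Integration von der Beschleunigung und Verwendung der Anfangsbedingung v(0) = -2, erhalten wir v(t) = -4·t - 2. Mit ∫v(t)dt und Anwendung von x(0) = 4, finden wir x(t) = -2·t^2 - 2·t + 4. Mit x(t) = -2·t^2 - 2·t + 4 und Einsetzen von t = 1, finden wir x = 0.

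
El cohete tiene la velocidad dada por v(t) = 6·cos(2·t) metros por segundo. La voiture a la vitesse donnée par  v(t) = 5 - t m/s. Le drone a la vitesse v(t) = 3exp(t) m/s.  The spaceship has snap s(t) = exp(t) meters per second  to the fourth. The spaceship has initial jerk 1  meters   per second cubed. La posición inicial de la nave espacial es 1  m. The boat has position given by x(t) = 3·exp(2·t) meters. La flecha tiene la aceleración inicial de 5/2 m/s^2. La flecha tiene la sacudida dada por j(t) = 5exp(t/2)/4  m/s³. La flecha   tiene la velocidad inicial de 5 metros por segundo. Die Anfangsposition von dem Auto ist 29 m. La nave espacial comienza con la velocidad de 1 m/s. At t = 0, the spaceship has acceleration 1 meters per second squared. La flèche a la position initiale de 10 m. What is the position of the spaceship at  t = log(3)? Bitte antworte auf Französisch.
Nous devons trouver la primitive de notre équation du snap s(t) = exp(t) 4 fois. En intégrant le snap et en utilisant la condition initiale j(0) = 1, nous obtenons j(t) = exp(t). En prenant ∫j(t)dt et en appliquant a(0) = 1, nous trouvons a(t) = exp(t). La primitive de l'accélération, avec v(0) = 1, donne la vitesse: v(t) = exp(t). La primitive de la vitesse, avec x(0) = 1, donne la position: x(t) = exp(t). De l'équation de la position x(t) = exp(t), nous substituons t = log(3) pour obtenir x = 3.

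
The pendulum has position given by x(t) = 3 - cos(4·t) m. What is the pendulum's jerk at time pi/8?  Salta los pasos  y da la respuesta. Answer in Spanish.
En t = pi/8, j = -64.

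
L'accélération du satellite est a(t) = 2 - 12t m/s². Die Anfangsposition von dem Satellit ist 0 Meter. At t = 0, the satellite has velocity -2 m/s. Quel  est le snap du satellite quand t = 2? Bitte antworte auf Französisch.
En partant de l'accélération a(t) = 2 - 12·t, nous prenons 2 dérivées. En dérivant l'accélération, nous obtenons le jerk: j(t) = -12. En prenant d/dt de j(t), nous trouvons s(t) = 0. De l'équation du snap s(t) = 0, nous substituons t = 2 pour obtenir s = 0.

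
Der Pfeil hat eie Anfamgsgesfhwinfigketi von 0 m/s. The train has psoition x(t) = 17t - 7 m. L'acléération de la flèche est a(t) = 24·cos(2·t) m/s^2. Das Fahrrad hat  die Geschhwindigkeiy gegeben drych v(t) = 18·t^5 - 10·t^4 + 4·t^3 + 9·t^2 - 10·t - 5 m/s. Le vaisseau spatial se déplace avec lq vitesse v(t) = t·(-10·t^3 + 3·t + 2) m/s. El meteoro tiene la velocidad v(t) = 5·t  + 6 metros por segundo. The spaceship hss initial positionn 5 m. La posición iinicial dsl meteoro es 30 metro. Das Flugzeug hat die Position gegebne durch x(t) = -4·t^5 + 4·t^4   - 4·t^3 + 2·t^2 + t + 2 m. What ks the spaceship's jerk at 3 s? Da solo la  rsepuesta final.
j(3) = -1074.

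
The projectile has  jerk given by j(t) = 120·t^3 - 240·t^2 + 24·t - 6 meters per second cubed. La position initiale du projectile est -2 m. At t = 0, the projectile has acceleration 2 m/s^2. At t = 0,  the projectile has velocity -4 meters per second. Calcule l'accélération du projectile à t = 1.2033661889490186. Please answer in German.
Wir müssen unsere Gleichung für den Ruck j(t) = 120·t^3 - 240·t^2 + 24·t - 6 1-mal integrieren. Durch Integration von dem Ruck und Verwendung der Anfangsbedingung a(0) = 2, erhalten wir a(t) = 30·t^4 - 80·t^3 + 12·t^2 - 6·t + 2. Mit a(t) = 30·t^4 - 80·t^3 + 12·t^2 - 6·t + 2 und Einsetzen von t = 1.2033661889490186, finden wir a = -64.3407807718984.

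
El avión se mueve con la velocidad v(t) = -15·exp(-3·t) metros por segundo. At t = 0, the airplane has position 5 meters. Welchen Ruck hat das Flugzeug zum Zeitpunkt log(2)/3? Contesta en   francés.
En partant de la vitesse v(t) = -15·exp(-3·t), nous prenons 2 dérivées. En prenant d/dt de v(t), nous trouvons a(t) = 45·exp(-3·t). En prenant d/dt de a(t), nous trouvons j(t) = -135·exp(-3·t). De l'équation du jerk j(t) = -135·exp(-3·t), nous substituons t = log(2)/3 pour obtenir j = -135/2.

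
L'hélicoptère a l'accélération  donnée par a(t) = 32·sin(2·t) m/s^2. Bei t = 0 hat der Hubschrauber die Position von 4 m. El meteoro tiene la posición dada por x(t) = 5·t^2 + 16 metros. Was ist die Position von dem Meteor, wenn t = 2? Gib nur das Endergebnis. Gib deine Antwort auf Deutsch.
Die Antwort ist 36.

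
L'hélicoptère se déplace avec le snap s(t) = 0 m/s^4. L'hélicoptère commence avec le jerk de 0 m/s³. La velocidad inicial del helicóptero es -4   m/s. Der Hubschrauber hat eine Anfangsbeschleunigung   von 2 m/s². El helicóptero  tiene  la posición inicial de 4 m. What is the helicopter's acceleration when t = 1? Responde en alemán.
Um dies zu lösen, müssen wir 2 Integrale unserer Gleichung für den Snap s(t) = 0 finden. Das Integral von dem Snap ist der Ruck. Mit j(0) = 0 erhalten wir j(t) = 0. Mit ∫j(t)dt und Anwendung von a(0) = 2, finden wir a(t) = 2. Mit a(t) = 2 und Einsetzen von t = 1, finden wir a = 2.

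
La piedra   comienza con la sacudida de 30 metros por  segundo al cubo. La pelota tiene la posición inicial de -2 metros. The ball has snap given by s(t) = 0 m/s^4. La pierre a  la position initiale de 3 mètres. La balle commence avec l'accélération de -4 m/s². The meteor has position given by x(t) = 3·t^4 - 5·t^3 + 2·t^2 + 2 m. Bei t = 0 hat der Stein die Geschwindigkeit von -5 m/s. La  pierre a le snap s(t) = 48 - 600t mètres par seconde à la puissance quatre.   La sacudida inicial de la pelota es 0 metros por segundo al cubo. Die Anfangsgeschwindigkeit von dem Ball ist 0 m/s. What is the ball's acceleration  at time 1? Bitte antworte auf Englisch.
Starting from snap s(t) = 0, we take 2 integrals. Taking ∫s(t)dt and applying j(0) = 0, we find j(t) = 0. Finding the integral of j(t) and using a(0) = -4: a(t) = -4. We have acceleration a(t) = -4. Substituting t = 1: a(1) = -4.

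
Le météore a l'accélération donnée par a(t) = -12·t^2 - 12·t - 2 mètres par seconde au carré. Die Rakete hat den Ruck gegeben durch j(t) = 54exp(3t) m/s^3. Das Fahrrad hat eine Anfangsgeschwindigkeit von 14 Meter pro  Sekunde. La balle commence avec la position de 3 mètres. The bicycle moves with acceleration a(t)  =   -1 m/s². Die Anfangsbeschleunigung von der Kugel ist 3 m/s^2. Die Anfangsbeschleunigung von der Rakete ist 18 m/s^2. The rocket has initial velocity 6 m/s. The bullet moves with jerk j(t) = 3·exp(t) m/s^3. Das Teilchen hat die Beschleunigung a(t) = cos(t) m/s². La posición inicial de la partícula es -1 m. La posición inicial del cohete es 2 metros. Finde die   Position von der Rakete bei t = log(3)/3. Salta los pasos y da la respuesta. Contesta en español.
x(log(3)/3) = 6.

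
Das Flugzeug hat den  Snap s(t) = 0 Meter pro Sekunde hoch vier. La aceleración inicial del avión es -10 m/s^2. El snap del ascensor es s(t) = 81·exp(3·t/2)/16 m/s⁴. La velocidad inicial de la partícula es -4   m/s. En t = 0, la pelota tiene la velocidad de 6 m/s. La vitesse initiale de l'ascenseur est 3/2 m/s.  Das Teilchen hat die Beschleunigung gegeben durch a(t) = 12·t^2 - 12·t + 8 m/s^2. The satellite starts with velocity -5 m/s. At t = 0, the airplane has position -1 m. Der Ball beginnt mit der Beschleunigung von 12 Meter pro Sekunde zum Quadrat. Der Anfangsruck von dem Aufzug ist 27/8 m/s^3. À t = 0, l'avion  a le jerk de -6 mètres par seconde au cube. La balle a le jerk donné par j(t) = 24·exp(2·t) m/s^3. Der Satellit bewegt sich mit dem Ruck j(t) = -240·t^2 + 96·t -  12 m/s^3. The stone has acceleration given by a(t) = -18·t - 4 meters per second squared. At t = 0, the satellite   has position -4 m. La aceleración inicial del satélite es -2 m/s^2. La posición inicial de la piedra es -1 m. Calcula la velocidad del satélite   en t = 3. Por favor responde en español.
Para resolver esto, necesitamos tomar 2 antiderivadas de nuestra ecuación de la sacudida j(t) = -240·t^2 + 96·t - 12. Tomando ∫j(t)dt y aplicando a(0) = -2, encontramos a(t) = -80·t^3 + 48·t^2 - 12·t - 2. Integrando la aceleración y usando la condición inicial v(0) = -5, obtenemos v(t) = -20·t^4 + 16·t^3 - 6·t^2 - 2·t - 5. Usando v(t) = -20·t^4 + 16·t^3 - 6·t^2 - 2·t - 5 y sustituyendo t = 3, encontramos v = -1253.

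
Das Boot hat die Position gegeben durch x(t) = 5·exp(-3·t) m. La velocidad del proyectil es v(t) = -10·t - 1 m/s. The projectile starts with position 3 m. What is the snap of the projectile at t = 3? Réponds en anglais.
To solve this, we need to take 3 derivatives of our velocity equation v(t) = -10·t - 1. The derivative of velocity gives acceleration: a(t) = -10. Taking d/dt of a(t), we find j(t) = 0. Taking d/dt of j(t), we find s(t) = 0. Using s(t) = 0 and substituting t = 3, we find s = 0.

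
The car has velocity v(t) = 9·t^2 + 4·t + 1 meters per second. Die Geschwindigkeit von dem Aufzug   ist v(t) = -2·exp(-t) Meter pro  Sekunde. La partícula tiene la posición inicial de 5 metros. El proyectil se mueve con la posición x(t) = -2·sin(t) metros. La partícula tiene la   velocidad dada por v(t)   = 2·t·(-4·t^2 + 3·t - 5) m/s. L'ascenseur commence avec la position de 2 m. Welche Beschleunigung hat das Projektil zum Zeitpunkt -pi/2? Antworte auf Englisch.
To solve this, we need to take 2 derivatives of our position equation x(t) = -2·sin(t). The derivative of position gives velocity: v(t) = -2·cos(t). The derivative of velocity gives acceleration: a(t) = 2·sin(t). From the given acceleration equation a(t) = 2·sin(t), we substitute t = -pi/2 to get a = -2.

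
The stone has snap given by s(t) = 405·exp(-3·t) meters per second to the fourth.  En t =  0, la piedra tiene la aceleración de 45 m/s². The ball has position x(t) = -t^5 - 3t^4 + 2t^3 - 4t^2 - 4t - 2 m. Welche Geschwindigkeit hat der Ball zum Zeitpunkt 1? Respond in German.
Wir müssen unsere Gleichung für die Position x(t) = -t^5 - 3·t^4 + 2·t^3 - 4·t^2 - 4·t - 2 1-mal ableiten. Durch Ableiten von der Position erhalten wir die Geschwindigkeit: v(t) = -5·t^4 - 12·t^3 + 6·t^2 - 8·t - 4. Aus der Gleichung für die Geschwindigkeit v(t) = -5·t^4 - 12·t^3 + 6·t^2 - 8·t - 4, setzen wir t = 1 ein und erhalten v = -23.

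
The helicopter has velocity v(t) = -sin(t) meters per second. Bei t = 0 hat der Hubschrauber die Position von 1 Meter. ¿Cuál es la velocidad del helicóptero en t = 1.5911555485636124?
Tenemos la velocidad v(t) = -sin(t). Sustituyendo t = 1.5911555485636124: v(1.5911555485636124) = -0.999792758203075.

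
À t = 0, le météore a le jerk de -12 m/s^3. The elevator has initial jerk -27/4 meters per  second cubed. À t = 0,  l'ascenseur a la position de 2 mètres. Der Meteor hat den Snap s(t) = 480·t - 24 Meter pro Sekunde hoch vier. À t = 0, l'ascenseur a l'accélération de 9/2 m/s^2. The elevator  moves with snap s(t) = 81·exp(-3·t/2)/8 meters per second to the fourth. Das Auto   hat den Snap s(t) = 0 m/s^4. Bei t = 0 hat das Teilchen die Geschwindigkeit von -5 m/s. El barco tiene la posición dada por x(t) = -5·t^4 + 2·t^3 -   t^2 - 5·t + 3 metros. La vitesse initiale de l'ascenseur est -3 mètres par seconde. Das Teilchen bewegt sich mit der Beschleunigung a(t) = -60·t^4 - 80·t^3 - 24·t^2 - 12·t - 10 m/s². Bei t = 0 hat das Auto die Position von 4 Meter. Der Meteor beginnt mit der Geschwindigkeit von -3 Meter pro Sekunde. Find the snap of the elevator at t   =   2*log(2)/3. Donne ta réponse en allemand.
Wir haben den Snap s(t) = 81·exp(-3·t/2)/8. Durch Einsetzen von t = 2*log(2)/3: s(2*log(2)/3) = 81/16.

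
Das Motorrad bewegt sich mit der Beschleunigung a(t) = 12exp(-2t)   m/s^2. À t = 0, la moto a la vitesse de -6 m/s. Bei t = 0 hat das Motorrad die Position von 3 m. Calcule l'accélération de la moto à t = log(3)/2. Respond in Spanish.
De la ecuación de la aceleración a(t) = 12·exp(-2·t), sustituimos t = log(3)/2 para obtener a = 4.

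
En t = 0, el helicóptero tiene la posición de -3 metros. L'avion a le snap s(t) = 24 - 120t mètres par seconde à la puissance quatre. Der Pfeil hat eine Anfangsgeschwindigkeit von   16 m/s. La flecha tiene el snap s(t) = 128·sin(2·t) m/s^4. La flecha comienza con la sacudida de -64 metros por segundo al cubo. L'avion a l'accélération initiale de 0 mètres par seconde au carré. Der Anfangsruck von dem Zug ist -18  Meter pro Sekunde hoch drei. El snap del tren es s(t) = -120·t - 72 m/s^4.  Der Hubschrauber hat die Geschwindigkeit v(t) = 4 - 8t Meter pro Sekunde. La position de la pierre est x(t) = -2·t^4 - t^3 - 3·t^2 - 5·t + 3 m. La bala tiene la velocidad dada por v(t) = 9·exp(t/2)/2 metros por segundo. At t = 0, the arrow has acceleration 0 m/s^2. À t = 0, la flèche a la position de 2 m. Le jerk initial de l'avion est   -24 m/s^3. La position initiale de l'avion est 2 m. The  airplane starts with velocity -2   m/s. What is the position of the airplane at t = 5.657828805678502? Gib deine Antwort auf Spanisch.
Partiendo del snap s(t) = 24 - 120·t, tomamos 4 antiderivadas. Integrando el snap y usando la condición inicial j(0) = -24, obtenemos j(t) = -60·t^2 + 24·t - 24. Integrando la sacudida y usando la condición inicial a(0) = 0, obtenemos a(t) = 4·t·(-5·t^2 + 3·t - 6). Tomando ∫a(t)dt y aplicando v(0) = -2, encontramos v(t) = -5·t^4 + 4·t^3 - 12·t^2 - 2. Integrando la velocidad y usando la condición inicial x(0) = 2, obtenemos x(t) = -t^5 + t^4 - 4·t^3 - 2·t + 2. De la ecuación de la posición x(t) = -t^5 + t^4 - 4·t^3 - 2·t + 2, sustituimos t = 5.657828805678502 para obtener x = -5506.67165786597.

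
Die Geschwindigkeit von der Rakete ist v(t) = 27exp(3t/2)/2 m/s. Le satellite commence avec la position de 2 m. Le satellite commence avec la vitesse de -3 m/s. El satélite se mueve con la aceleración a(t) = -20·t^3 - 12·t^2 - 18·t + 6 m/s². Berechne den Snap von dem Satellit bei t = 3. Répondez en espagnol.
Debemos derivar nuestra ecuación de la aceleración a(t) = -20·t^3 - 12·t^2 - 18·t + 6 2 veces. Tomando d/dt de a(t), encontramos j(t) = -60·t^2 - 24·t - 18. La derivada de la sacudida da el snap: s(t) = -120·t - 24. Usando s(t) = -120·t - 24 y sustituyendo t = 3, encontramos s = -384.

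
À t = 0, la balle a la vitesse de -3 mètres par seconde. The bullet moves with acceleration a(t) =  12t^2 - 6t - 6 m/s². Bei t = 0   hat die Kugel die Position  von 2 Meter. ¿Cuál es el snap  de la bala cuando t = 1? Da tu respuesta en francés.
En partant de l'accélération a(t) = 12·t^2 - 6·t - 6, nous prenons 2 dérivées. En prenant d/dt de a(t), nous trouvons j(t) = 24·t - 6. En dérivant le jerk, nous obtenons le snap: s(t) = 24. Nous avons le snap s(t) = 24. En substituant t = 1: s(1) = 24.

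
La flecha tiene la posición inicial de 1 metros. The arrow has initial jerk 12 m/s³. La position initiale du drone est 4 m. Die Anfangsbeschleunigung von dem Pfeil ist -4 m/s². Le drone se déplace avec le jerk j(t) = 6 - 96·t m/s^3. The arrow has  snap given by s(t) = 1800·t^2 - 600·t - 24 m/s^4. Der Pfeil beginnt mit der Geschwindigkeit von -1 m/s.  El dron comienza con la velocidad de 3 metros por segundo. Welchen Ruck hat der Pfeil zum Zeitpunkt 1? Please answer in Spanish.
Necesitamos integrar nuestra ecuación del snap s(t) = 1800·t^2 - 600·t - 24 1 vez. La integral del snap es la sacudida. Usando j(0) = 12, obtenemos j(t) = 600·t^3 - 300·t^2 - 24·t + 12. Usando j(t) = 600·t^3 - 300·t^2 - 24·t + 12 y sustituyendo t = 1, encontramos j = 288.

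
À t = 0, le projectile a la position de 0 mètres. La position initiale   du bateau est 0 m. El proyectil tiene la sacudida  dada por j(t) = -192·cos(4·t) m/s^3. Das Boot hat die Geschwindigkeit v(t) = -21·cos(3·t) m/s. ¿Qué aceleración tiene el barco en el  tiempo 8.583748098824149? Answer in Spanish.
Debemos derivar nuestra ecuación de la velocidad v(t) = -21·cos(3·t) 1 vez. La derivada de la velocidad da la aceleración: a(t) = 63·sin(3·t). Tenemos la aceleración a(t) = 63·sin(3·t). Sustituyendo t = 8.583748098824149: a(8.583748098824149) = 36.5284199128482.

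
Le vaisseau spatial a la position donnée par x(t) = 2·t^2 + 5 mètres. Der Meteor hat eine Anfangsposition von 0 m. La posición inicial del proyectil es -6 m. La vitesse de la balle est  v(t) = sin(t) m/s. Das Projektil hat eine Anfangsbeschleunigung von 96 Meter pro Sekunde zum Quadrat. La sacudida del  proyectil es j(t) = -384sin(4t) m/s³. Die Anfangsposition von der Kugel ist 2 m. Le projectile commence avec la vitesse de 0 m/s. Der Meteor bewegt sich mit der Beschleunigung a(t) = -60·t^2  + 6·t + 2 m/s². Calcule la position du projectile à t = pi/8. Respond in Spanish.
Necesitamos integrar nuestra ecuación de la sacudida j(t) = -384·sin(4·t) 3 veces. La integral de la sacudida es la aceleración. Usando a(0) = 96, obtenemos a(t) = 96·cos(4·t). La integral de la aceleración es la velocidad. Usando v(0) = 0, obtenemos v(t) = 24·sin(4·t). Tomando ∫v(t)dt y aplicando x(0) = -6, encontramos x(t) = -6·cos(4·t). Usando x(t) = -6·cos(4·t) y sustituyendo t = pi/8, encontramos x = 0.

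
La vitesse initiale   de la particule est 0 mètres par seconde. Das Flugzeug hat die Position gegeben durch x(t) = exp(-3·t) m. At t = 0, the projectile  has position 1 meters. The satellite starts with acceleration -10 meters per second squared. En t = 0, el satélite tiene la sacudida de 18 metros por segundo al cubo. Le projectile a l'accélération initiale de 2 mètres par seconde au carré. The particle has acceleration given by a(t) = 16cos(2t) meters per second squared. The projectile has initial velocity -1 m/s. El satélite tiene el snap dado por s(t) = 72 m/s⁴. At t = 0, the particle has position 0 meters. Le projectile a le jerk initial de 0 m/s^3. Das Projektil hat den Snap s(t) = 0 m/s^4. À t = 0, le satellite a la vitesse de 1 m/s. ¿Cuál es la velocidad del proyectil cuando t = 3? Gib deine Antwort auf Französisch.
Nous devons intégrer notre équation du snap s(t) = 0 3 fois. L'intégrale du snap est le jerk. En utilisant j(0) = 0, nous obtenons j(t) = 0. En intégrant le jerk et en utilisant la condition initiale a(0) = 2, nous obtenons a(t) = 2. La primitive de l'accélération est la vitesse. En utilisant v(0) = -1, nous obtenons v(t) = 2·t - 1. De l'équation de la vitesse v(t) = 2·t - 1, nous substituons t = 3 pour obtenir v = 5.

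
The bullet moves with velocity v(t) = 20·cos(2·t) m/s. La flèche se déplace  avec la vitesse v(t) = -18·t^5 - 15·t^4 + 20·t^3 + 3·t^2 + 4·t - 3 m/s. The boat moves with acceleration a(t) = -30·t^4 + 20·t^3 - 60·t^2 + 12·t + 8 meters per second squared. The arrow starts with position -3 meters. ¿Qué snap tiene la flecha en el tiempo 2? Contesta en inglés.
To solve this, we need to take 3 derivatives of our velocity equation v(t) = -18·t^5 - 15·t^4 + 20·t^3 + 3·t^2 + 4·t - 3. The derivative of velocity gives acceleration: a(t) = -90·t^4 - 60·t^3 + 60·t^2 + 6·t + 4. The derivative of acceleration gives jerk: j(t) = -360·t^3 - 180·t^2 + 120·t + 6. Taking d/dt of j(t), we find s(t) = -1080·t^2 - 360·t + 120. We have snap s(t) = -1080·t^2 - 360·t + 120. Substituting t = 2: s(2) = -4920.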